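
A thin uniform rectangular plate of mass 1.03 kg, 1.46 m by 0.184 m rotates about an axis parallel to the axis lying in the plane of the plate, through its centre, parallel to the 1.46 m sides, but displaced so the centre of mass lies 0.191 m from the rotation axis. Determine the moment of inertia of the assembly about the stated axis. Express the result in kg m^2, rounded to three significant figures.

I_cm = (1/12)Mb² = (1/12)(1.03)(0.184)² = 0.002906 kg m^2; centre at d = 0.191 m, so I = I_cm + Md² gives I = 0.002906 + (1.03)(0.191)² = 0.040481 kg m^2.

0.0405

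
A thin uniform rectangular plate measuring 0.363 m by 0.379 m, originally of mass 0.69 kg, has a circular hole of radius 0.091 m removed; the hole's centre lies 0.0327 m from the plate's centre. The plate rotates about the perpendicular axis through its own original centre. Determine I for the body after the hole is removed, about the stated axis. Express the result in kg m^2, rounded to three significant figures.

0.0152

Unpierced body about its centre: I₀ = (1/12)M(a²+b²) = (1/12)(0.69)[(0.363)² + (0.379)²] = 0.015836 kg m^2.
The removed disk has mass m = M·πr²/(ab) = (0.69)·π(0.091)²/(0.363·0.379) = 0.13048 kg (same uniform areal density).
Its moment of inertia about the rotation axis (parallel-axis theorem): I_hole = (1/2)mr² + md² = (1/2)(0.13048)(0.091)² + (0.13048)(0.0327)² = 0.00067976 kg m^2.
Treating the hole as negative mass, I = I₀ − I_hole = 0.015836 − 0.00067976 = 0.015156 kg m^2.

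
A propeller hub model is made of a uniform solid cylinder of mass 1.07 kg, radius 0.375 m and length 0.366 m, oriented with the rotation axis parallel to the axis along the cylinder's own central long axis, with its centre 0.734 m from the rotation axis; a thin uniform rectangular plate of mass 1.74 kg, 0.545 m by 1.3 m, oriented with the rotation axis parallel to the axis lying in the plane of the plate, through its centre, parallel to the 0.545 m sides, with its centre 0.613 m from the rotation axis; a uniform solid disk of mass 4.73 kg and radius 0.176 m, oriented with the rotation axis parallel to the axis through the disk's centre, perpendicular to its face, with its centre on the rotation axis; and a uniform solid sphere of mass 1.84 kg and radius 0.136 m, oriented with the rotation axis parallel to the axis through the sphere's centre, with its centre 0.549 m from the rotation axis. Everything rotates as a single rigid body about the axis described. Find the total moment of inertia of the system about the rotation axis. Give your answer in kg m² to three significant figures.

2.19

Solid cylinder: I_cm = (1/2)MR² = (1/2)(1.07)(0.375)² = 0.075234 kg m²; centre at d = 0.734 m, so the parallel axis theorem gives I = 0.075234 + (1.07)(0.734)² = 0.6517 kg m².
Rectangular plate: I_cm = (1/12)Mb² = (1/12)(1.74)(1.3)² = 0.24505 kg m²; centre at d = 0.613 m, so the parallel axis theorem gives I = 0.24505 + (1.74)(0.613)² = 0.89889 kg m².
Solid disk: I_cm = (1/2)MR² = (1/2)(4.73)(0.176)² = 0.073258 kg m²; axis through the centre, so I = 0.073258 kg m².
Solid sphere: I_cm = (2/5)MR² = (2/5)(1.84)(0.136)² = 0.013613 kg m²; centre at d = 0.549 m, so the parallel axis theorem gives I = 0.013613 + (1.84)(0.549)² = 0.56819 kg m².
Total I = 0.6517 + 0.89889 + 0.073258 + 0.56819 = 2.192 kg m².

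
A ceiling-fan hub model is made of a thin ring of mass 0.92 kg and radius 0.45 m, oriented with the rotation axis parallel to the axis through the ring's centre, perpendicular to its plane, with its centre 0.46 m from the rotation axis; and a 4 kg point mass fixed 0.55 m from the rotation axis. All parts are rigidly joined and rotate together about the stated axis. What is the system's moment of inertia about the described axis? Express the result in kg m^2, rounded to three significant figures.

Thin ring: I_cm = MR² = (0.92)(0.45)² = 0.1863 kg m^2; centre at d = 0.46 m, so I = I_cm + Md² gives I = 0.1863 + (0.92)(0.46)² = 0.38097 kg m^2.
Point mass: I_cm = 0; centre at d = 0.55 m, so I = I_cm + Md² gives I = 0 + (4)(0.55)² = 1.21 kg m^2.
Total I = 0.38097 + 1.21 = 1.591 kg m^2.

1.59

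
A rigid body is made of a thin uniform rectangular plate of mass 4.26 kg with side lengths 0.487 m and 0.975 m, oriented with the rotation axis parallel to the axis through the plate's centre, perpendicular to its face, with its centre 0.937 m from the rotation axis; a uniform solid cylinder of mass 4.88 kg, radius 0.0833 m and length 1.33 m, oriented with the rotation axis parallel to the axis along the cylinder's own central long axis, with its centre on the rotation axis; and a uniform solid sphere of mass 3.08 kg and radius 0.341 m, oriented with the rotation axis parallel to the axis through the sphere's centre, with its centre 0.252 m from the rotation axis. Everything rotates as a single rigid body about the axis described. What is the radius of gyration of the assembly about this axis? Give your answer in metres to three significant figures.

0.608

Rectangular plate: I_cm = (1/12)M(a²+b²) = (1/12)(4.26)[(0.487)² + (0.975)²] = 0.42167 kg·m²; centre at d = 0.937 m, so the parallel axis theorem gives I = 0.42167 + (4.26)(0.937)² = 4.1618 kg·m².
Solid cylinder: I_cm = (1/2)MR² = (1/2)(4.88)(0.0833)² = 0.016931 kg·m²; axis through the centre, so I = 0.016931 kg·m².
Solid sphere: I_cm = (2/5)MR² = (2/5)(3.08)(0.341)² = 0.14326 kg·m²; centre at d = 0.252 m, so the parallel axis theorem gives I = 0.14326 + (3.08)(0.252)² = 0.33885 kg·m².
Total I = 4.5176 kg·m²; total mass M = 12.22 kg.
k = √(I/M) = √(4.5176/12.22) = 0.60802 m.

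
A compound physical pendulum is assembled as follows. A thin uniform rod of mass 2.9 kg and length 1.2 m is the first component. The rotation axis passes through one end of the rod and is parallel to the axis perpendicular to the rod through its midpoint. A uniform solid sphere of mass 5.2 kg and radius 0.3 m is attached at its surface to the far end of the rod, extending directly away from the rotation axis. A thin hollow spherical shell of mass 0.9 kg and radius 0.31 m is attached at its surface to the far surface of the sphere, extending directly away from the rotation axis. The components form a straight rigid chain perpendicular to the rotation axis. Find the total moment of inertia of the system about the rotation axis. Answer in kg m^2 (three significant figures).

17.3

Thin rod: I_cm = (1/12)ML² = (1/12)(2.9)(1.2)² = 0.348 kg m^2; centre at d = 0.6 m, so I = I_cm + Md² gives I = 0.348 + (2.9)(0.6)² = 1.392 kg m^2.
Solid sphere: I_cm = (2/5)MR² = (2/5)(5.2)(0.3)² = 0.1872 kg m^2; centre at d = 0.6 + 0.6 + 0.3 = 1.5 m, so I = I_cm + Md² gives I = 0.1872 + (5.2)(1.5)² = 11.887 kg m^2.
Spherical shell: I_cm = (2/3)MR² = (2/3)(0.9)(0.31)² = 0.05766 kg m^2; centre at d = 0.6 + 0.6 + 0.3 + 0.3 + 0.31 = 2.11 m, so I = I_cm + Md² gives I = 0.05766 + (0.9)(2.11)² = 4.0646 kg m^2.
Total I = 1.392 + 11.887 + 4.0646 = 17.344 kg m^2.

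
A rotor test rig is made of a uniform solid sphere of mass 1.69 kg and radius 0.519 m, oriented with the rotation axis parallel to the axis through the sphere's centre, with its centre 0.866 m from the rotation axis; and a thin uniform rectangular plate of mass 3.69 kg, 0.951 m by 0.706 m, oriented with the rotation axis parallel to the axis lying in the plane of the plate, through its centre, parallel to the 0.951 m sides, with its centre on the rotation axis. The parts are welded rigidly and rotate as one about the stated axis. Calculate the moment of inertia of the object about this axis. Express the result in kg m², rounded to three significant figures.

Solid sphere: I_cm = (2/5)MR² = (2/5)(1.69)(0.519)² = 0.18209 kg m²; centre at d = 0.866 m, so I = I_cm + Md² gives I = 0.18209 + (1.69)(0.866)² = 1.4495 kg m².
Rectangular plate: I_cm = (1/12)Mb² = (1/12)(3.69)(0.706)² = 0.15327 kg m²; axis through the centre, so I = 0.15327 kg m².
Total I = 1.4495 + 0.15327 = 1.6028 kg m².

1.60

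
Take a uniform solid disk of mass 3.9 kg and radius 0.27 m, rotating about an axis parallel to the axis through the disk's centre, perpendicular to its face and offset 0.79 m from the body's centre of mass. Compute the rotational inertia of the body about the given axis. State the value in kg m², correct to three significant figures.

I_cm = (1/2)MR² = (1/2)(3.9)(0.27)² = 0.14216 kg m²; centre at d = 0.79 m, so I = I_cm + Md² gives I = 0.14216 + (3.9)(0.79)² = 2.5761 kg m².

2.58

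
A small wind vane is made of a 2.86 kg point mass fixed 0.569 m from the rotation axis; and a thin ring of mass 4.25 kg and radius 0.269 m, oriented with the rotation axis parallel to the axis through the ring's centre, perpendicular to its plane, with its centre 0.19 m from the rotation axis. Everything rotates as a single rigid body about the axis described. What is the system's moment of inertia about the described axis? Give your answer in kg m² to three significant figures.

1.39

Point mass: I_cm = 0; centre at d = 0.569 m, so I = I_cm + Md² gives I = 0 + (2.86)(0.569)² = 0.92596 kg m².
Thin ring: I_cm = MR² = (4.25)(0.269)² = 0.30753 kg m²; centre at d = 0.19 m, so I = I_cm + Md² gives I = 0.30753 + (4.25)(0.19)² = 0.46096 kg m².
Total I = 0.92596 + 0.46096 = 1.3869 kg m².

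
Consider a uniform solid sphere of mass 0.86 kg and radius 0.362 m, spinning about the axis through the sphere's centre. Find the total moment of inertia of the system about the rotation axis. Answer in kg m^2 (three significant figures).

I_cm = (2/5)MR² = (2/5)(0.86)(0.362)² = 0.045079 kg m^2; axis through the centre, so I = 0.045079 kg m^2.

0.0451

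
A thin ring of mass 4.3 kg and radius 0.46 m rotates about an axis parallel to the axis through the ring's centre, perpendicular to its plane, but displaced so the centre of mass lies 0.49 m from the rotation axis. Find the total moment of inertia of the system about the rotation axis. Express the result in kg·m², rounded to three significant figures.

1.94

I_cm = MR² = (4.3)(0.46)² = 0.90988 kg·m²; centre at d = 0.49 m, so I = I_cm + Md² gives I = 0.90988 + (4.3)(0.49)² = 1.9423 kg·m².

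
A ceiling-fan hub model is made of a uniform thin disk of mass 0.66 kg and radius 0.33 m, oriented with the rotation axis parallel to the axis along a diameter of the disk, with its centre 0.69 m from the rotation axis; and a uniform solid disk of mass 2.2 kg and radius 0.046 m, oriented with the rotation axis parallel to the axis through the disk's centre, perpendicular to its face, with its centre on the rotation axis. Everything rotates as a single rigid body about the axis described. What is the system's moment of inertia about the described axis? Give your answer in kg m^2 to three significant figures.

0.335

Thin disk: I_cm = (1/4)MR² = (1/4)(0.66)(0.33)² = 0.017969 kg m^2; centre at d = 0.69 m, so the parallel axis theorem gives I = 0.017969 + (0.66)(0.69)² = 0.33219 kg m^2.
Solid disk: I_cm = (1/2)MR² = (1/2)(2.2)(0.046)² = 0.0023276 kg m^2; axis through the centre, so I = 0.0023276 kg m^2.
Total I = 0.33219 + 0.0023276 = 0.33452 kg m^2.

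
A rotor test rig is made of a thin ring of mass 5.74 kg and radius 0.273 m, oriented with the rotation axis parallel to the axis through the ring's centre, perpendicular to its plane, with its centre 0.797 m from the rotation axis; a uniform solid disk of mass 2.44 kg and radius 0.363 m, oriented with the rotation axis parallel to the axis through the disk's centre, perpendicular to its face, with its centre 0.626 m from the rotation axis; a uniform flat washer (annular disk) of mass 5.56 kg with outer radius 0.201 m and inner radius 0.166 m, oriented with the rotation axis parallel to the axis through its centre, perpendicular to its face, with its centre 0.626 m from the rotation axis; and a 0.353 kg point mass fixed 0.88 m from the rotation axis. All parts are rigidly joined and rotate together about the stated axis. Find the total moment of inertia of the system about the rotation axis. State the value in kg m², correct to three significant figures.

Thin ring: I_cm = MR² = (5.74)(0.273)² = 0.4278 kg m²; centre at d = 0.797 m, so I = I_cm + Md² gives I = 0.4278 + (5.74)(0.797)² = 4.0739 kg m².
Solid disk: I_cm = (1/2)MR² = (1/2)(2.44)(0.363)² = 0.16076 kg m²; centre at d = 0.626 m, so I = I_cm + Md² gives I = 0.16076 + (2.44)(0.626)² = 1.1169 kg m².
Annular disk: I_cm = (1/2)M(R²+r²) = (1/2)(5.56)[(0.201)² + (0.166)²] = 0.18892 kg m²; centre at d = 0.626 m, so I = I_cm + Md² gives I = 0.18892 + (5.56)(0.626)² = 2.3678 kg m².
Point mass: I_cm = 0; centre at d = 0.88 m, so I = I_cm + Md² gives I = 0 + (0.353)(0.88)² = 0.27336 kg m².
Total I = 4.0739 + 1.1169 + 2.3678 + 0.27336 = 7.8319 kg m².

7.83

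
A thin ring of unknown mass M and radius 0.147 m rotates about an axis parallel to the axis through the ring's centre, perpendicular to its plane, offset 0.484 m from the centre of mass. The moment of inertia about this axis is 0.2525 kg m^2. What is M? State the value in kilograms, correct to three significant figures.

I = I_cm + Md² = MR² + Md² = M·[1·(0.147)² + (0.484)²] = M·0.25587.
So M = 0.2525 / 0.25587 = 0.98685 kg.

0.987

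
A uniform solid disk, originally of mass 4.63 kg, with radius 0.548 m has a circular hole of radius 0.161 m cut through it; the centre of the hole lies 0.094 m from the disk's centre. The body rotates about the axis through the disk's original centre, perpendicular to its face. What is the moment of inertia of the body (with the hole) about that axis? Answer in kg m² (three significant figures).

Unpierced body about its centre: I₀ = (1/2)MR² = (1/2)(4.63)(0.548)² = 0.6952 kg m².
The removed disk has mass m = M·(r/R)² = (4.63)(0.161/0.548)² = 0.39964 kg (same uniform areal density).
Its moment of inertia about the rotation axis (parallel-axis theorem): I_hole = (1/2)mr² + md² = (1/2)(0.39964)(0.161)² + (0.39964)(0.094)² = 0.0087108 kg m².
Treating the hole as negative mass, I = I₀ − I_hole = 0.6952 − 0.0087108 = 0.68649 kg m².

0.686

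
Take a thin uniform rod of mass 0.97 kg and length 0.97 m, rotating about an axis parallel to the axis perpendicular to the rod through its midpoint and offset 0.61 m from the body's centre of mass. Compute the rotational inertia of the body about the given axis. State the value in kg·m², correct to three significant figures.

0.437

I_cm = (1/12)ML² = (1/12)(0.97)(0.97)² = 0.076056 kg·m²; centre at d = 0.61 m, so I = I_cm + Md² gives I = 0.076056 + (0.97)(0.61)² = 0.43699 kg·m².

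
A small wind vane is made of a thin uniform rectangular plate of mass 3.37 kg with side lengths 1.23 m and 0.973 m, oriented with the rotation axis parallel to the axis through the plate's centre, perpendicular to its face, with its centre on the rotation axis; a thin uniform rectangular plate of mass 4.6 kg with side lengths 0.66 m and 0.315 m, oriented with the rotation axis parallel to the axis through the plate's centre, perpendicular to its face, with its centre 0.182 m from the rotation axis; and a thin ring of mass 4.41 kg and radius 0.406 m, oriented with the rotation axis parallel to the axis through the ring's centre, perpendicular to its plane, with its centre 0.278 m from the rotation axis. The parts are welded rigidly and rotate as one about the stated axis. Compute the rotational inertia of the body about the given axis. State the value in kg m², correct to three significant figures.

Rectangular plate: I_cm = (1/12)M(a²+b²) = (1/12)(3.37)[(1.23)² + (0.973)²] = 0.69075 kg m²; axis through the centre, so I = 0.69075 kg m².
Rectangular plate: I_cm = (1/12)M(a²+b²) = (1/12)(4.6)[(0.66)² + (0.315)²] = 0.20502 kg m²; centre at d = 0.182 m, so I = I_cm + Md² gives I = 0.20502 + (4.6)(0.182)² = 0.35739 kg m².
Thin ring: I_cm = MR² = (4.41)(0.406)² = 0.72693 kg m²; centre at d = 0.278 m, so I = I_cm + Md² gives I = 0.72693 + (4.41)(0.278)² = 1.0677 kg m².
Total I = 0.69075 + 0.35739 + 1.0677 = 2.1159 kg m².

2.12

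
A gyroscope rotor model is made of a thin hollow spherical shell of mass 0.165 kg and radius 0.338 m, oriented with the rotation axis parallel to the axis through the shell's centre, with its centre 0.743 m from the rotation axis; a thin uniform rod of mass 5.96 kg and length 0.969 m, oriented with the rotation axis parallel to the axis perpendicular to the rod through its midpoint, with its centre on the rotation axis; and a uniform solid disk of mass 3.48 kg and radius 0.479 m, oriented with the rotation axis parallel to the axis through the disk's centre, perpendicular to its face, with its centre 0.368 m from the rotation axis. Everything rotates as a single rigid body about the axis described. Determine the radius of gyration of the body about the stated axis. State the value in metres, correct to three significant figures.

0.387

Spherical shell: I_cm = (2/3)MR² = (2/3)(0.165)(0.338)² = 0.012567 kg m^2; centre at d = 0.743 m, so the parallel axis theorem gives I = 0.012567 + (0.165)(0.743)² = 0.10365 kg m^2.
Thin rod: I_cm = (1/12)ML² = (1/12)(5.96)(0.969)² = 0.46635 kg m^2; axis through the centre, so I = 0.46635 kg m^2.
Solid disk: I_cm = (1/2)MR² = (1/2)(3.48)(0.479)² = 0.39923 kg m^2; centre at d = 0.368 m, so the parallel axis theorem gives I = 0.39923 + (3.48)(0.368)² = 0.8705 kg m^2.
Total I = 1.4405 kg m^2; total mass M = 9.605 kg.
k = √(I/M) = √(1.4405/9.605) = 0.38727 m.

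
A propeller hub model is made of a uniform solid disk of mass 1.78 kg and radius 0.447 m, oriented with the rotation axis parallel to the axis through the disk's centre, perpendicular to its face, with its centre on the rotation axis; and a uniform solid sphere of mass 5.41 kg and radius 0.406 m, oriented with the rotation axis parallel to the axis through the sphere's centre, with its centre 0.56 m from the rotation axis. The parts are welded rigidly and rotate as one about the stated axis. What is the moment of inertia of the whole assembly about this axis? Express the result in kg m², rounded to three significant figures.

2.23

Solid disk: I_cm = (1/2)MR² = (1/2)(1.78)(0.447)² = 0.17783 kg m²; axis through the centre, so I = 0.17783 kg m².
Solid sphere: I_cm = (2/5)MR² = (2/5)(5.41)(0.406)² = 0.35671 kg m²; centre at d = 0.56 m, so the parallel axis theorem gives I = 0.35671 + (5.41)(0.56)² = 2.0533 kg m².
Total I = 0.17783 + 2.0533 = 2.2311 kg m².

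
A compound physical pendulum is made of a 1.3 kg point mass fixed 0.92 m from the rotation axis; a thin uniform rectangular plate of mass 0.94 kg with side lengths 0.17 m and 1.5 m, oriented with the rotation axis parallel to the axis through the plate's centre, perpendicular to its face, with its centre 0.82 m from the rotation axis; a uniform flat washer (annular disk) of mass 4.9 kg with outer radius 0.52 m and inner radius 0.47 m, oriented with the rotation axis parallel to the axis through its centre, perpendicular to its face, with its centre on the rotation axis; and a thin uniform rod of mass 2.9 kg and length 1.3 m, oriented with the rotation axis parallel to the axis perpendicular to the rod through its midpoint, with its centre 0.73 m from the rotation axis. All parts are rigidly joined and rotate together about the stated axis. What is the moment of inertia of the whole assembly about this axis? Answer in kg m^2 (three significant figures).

5.07

Point mass: I_cm = 0; centre at d = 0.92 m, so I = I_cm + Md² gives I = 0 + (1.3)(0.92)² = 1.1003 kg m^2.
Rectangular plate: I_cm = (1/12)M(a²+b²) = (1/12)(0.94)[(0.17)² + (1.5)²] = 0.17851 kg m^2; centre at d = 0.82 m, so I = I_cm + Md² gives I = 0.17851 + (0.94)(0.82)² = 0.81057 kg m^2.
Annular disk: I_cm = (1/2)M(R²+r²) = (1/2)(4.9)[(0.52)² + (0.47)²] = 1.2037 kg m^2; axis through the centre, so I = 1.2037 kg m^2.
Thin rod: I_cm = (1/12)ML² = (1/12)(2.9)(1.3)² = 0.40842 kg m^2; centre at d = 0.73 m, so I = I_cm + Md² gives I = 0.40842 + (2.9)(0.73)² = 1.9538 kg m^2.
Total I = 1.1003 + 0.81057 + 1.2037 + 1.9538 = 5.0684 kg m^2.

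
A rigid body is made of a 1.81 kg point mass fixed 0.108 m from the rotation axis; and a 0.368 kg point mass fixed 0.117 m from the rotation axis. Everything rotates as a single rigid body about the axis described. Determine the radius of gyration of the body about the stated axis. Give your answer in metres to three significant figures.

0.110

Point mass: I_cm = 0; centre at d = 0.108 m, so the parallel axis theorem gives I = 0 + (1.81)(0.108)² = 0.021112 kg m^2.
Point mass: I_cm = 0; centre at d = 0.117 m, so the parallel axis theorem gives I = 0 + (0.368)(0.117)² = 0.0050376 kg m^2.
Total I = 0.026149 kg m^2; total mass M = 2.178 kg.
k = √(I/M) = √(0.026149/2.178) = 0.10957 m.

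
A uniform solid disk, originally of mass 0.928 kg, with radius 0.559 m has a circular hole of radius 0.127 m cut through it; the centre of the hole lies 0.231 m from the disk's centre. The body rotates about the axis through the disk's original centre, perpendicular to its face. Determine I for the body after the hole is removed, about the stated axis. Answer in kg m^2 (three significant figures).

0.142

Unpierced body about its centre: I₀ = (1/2)MR² = (1/2)(0.928)(0.559)² = 0.14499 kg m^2.
The removed disk has mass m = M·(r/R)² = (0.928)(0.127/0.559)² = 0.0479 kg (same uniform areal density).
Its moment of inertia about the rotation axis (parallel-axis theorem): I_hole = (1/2)mr² + md² = (1/2)(0.0479)(0.127)² + (0.0479)(0.231)² = 0.0029423 kg m^2.
Treating the hole as negative mass, I = I₀ − I_hole = 0.14499 − 0.0029423 = 0.14205 kg m^2.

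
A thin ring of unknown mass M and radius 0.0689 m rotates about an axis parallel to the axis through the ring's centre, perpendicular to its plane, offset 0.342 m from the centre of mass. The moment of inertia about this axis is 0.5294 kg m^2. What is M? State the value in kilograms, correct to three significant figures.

I = I_cm + Md² = MR² + Md² = M·[1·(0.0689)² + (0.342)²] = M·0.12171.
So M = 0.5294 / 0.12171 = 4.3496 kg.

4.35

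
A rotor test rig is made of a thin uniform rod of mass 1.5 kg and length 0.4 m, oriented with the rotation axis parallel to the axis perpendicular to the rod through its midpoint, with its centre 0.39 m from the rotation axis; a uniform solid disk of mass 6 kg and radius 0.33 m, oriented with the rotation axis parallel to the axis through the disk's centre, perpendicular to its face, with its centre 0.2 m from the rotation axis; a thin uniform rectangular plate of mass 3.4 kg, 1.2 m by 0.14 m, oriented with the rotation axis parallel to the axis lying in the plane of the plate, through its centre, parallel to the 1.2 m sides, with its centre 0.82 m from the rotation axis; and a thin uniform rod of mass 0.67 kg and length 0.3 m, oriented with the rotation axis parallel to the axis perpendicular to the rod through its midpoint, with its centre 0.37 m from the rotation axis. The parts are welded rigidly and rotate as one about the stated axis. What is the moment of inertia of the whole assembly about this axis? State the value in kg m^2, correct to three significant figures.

Thin rod: I_cm = (1/12)ML² = (1/12)(1.5)(0.4)² = 0.02 kg m^2; centre at d = 0.39 m, so the parallel axis theorem gives I = 0.02 + (1.5)(0.39)² = 0.24815 kg m^2.
Solid disk: I_cm = (1/2)MR² = (1/2)(6)(0.33)² = 0.3267 kg m^2; centre at d = 0.2 m, so the parallel axis theorem gives I = 0.3267 + (6)(0.2)² = 0.5667 kg m^2.
Rectangular plate: I_cm = (1/12)Mb² = (1/12)(3.4)(0.14)² = 0.0055533 kg m^2; centre at d = 0.82 m, so the parallel axis theorem gives I = 0.0055533 + (3.4)(0.82)² = 2.2917 kg m^2.
Thin rod: I_cm = (1/12)ML² = (1/12)(0.67)(0.3)² = 0.005025 kg m^2; centre at d = 0.37 m, so the parallel axis theorem gives I = 0.005025 + (0.67)(0.37)² = 0.096748 kg m^2.
Total I = 0.24815 + 0.5667 + 2.2917 + 0.096748 = 3.2033 kg m^2.

3.20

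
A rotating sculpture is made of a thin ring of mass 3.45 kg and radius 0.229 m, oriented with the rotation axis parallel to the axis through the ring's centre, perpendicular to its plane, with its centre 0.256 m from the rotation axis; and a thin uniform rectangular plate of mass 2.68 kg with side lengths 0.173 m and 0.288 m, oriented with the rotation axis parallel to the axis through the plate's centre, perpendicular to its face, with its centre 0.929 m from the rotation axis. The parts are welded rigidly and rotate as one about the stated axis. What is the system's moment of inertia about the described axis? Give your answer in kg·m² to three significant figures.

Thin ring: I_cm = MR² = (3.45)(0.229)² = 0.18092 kg·m²; centre at d = 0.256 m, so I = I_cm + Md² gives I = 0.18092 + (3.45)(0.256)² = 0.40702 kg·m².
Rectangular plate: I_cm = (1/12)M(a²+b²) = (1/12)(2.68)[(0.173)² + (0.288)²] = 0.025208 kg·m²; centre at d = 0.929 m, so I = I_cm + Md² gives I = 0.025208 + (2.68)(0.929)² = 2.3382 kg·m².
Total I = 0.40702 + 2.3382 = 2.7452 kg·m².

2.75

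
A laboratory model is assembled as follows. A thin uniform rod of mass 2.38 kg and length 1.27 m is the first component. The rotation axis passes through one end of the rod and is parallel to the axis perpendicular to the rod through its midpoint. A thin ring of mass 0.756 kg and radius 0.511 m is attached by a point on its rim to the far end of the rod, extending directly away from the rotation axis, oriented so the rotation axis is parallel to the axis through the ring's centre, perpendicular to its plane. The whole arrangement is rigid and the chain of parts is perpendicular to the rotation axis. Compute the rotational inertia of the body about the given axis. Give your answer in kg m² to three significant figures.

3.87

Thin rod: I_cm = (1/12)ML² = (1/12)(2.38)(1.27)² = 0.31989 kg m²; centre at d = 0.635 m, so the parallel axis theorem gives I = 0.31989 + (2.38)(0.635)² = 1.2796 kg m².
Thin ring: I_cm = MR² = (0.756)(0.511)² = 0.19741 kg m²; centre at d = 0.635 + 0.635 + 0.511 = 1.781 m, so the parallel axis theorem gives I = 0.19741 + (0.756)(1.781)² = 2.5954 kg m².
Total I = 1.2796 + 2.5954 = 3.875 kg m².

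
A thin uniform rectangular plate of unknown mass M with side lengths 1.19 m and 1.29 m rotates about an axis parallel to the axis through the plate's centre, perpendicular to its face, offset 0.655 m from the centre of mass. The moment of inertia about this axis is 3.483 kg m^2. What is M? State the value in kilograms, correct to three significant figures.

5.08

I = I_cm + Md² = (1/12)M(a²+b²) + Md² = M·[0.0833333·[(1.19)² + (1.29)²] + (0.655)²] = M·0.68571.
So M = 3.483 / 0.68571 = 5.0794 kg.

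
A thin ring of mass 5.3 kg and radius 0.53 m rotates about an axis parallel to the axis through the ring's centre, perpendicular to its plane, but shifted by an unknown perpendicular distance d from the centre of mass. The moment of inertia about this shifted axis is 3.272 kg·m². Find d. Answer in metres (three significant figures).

0.580

About the centre-of-mass axis, I_cm = MR² = (5.3)(0.53)² = 1.4888 kg·m².
Parallel axis theorem: I = I_cm + Md², so Md² = 3.272 − 1.4888 = 1.7832 kg·m².
d = √(1.7832 / 5.3) = 0.58005 m.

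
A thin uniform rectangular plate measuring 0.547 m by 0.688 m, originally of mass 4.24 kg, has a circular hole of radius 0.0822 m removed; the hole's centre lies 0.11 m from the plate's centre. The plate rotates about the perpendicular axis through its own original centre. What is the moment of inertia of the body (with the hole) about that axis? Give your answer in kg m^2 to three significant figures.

Unpierced body about its centre: I₀ = (1/12)M(a²+b²) = (1/12)(4.24)[(0.547)² + (0.688)²] = 0.27297 kg m^2.
The removed disk has mass m = M·πr²/(ab) = (4.24)·π(0.0822)²/(0.547·0.688) = 0.23916 kg (same uniform areal density).
Its moment of inertia about the rotation axis (parallel-axis theorem): I_hole = (1/2)mr² + md² = (1/2)(0.23916)(0.0822)² + (0.23916)(0.11)² = 0.0037018 kg m^2.
Treating the hole as negative mass, I = I₀ − I_hole = 0.27297 − 0.0037018 = 0.26927 kg m^2.

0.269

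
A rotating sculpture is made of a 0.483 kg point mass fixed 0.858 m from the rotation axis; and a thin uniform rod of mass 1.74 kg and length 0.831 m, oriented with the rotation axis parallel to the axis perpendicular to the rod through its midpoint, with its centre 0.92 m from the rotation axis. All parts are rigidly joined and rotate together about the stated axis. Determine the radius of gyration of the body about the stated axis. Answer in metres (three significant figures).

0.931

Point mass: I_cm = 0; centre at d = 0.858 m, so I = I_cm + Md² gives I = 0 + (0.483)(0.858)² = 0.35557 kg·m².
Thin rod: I_cm = (1/12)ML² = (1/12)(1.74)(0.831)² = 0.10013 kg·m²; centre at d = 0.92 m, so I = I_cm + Md² gives I = 0.10013 + (1.74)(0.92)² = 1.5729 kg·m².
Total I = 1.9284 kg·m²; total mass M = 2.223 kg.
k = √(I/M) = √(1.9284/2.223) = 0.93139 m.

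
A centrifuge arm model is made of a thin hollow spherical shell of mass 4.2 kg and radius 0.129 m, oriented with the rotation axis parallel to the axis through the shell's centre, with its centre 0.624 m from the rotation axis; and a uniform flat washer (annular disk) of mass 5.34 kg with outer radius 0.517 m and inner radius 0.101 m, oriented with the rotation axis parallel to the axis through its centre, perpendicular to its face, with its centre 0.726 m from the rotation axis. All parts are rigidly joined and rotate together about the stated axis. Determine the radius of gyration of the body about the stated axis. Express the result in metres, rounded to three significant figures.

Spherical shell: I_cm = (2/3)MR² = (2/3)(4.2)(0.129)² = 0.046595 kg m²; centre at d = 0.624 m, so I = I_cm + Md² gives I = 0.046595 + (4.2)(0.624)² = 1.682 kg m².
Annular disk: I_cm = (1/2)M(R²+r²) = (1/2)(5.34)[(0.517)² + (0.101)²] = 0.7409 kg m²; centre at d = 0.726 m, so I = I_cm + Md² gives I = 0.7409 + (5.34)(0.726)² = 3.5555 kg m².
Total I = 5.2375 kg m²; total mass M = 9.54 kg.
k = √(I/M) = √(5.2375/9.54) = 0.74095 m.

0.741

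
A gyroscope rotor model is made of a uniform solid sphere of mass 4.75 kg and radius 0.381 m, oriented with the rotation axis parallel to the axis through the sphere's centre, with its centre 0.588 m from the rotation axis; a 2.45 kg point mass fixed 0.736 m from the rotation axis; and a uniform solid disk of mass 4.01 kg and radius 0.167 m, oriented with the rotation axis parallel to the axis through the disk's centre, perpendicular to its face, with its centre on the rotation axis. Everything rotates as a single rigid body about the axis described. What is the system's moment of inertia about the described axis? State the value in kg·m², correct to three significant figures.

3.30

Solid sphere: I_cm = (2/5)MR² = (2/5)(4.75)(0.381)² = 0.27581 kg·m²; centre at d = 0.588 m, so I = I_cm + Md² gives I = 0.27581 + (4.75)(0.588)² = 1.9181 kg·m².
Point mass: I_cm = 0; centre at d = 0.736 m, so I = I_cm + Md² gives I = 0 + (2.45)(0.736)² = 1.3272 kg·m².
Solid disk: I_cm = (1/2)MR² = (1/2)(4.01)(0.167)² = 0.055917 kg·m²; axis through the centre, so I = 0.055917 kg·m².
Total I = 1.9181 + 1.3272 + 0.055917 = 3.3012 kg·m².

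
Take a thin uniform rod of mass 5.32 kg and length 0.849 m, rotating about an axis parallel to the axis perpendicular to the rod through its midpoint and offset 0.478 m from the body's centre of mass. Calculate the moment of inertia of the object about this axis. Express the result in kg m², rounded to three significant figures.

I_cm = (1/12)ML² = (1/12)(5.32)(0.849)² = 0.31956 kg m²; centre at d = 0.478 m, so I = I_cm + Md² gives I = 0.31956 + (5.32)(0.478)² = 1.5351 kg m².

1.54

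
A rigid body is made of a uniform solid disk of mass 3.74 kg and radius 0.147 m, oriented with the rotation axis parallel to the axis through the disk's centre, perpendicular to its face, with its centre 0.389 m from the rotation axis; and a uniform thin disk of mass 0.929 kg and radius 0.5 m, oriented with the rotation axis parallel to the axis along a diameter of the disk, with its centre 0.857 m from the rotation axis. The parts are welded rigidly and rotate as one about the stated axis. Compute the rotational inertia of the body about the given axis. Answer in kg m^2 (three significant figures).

1.35

Solid disk: I_cm = (1/2)MR² = (1/2)(3.74)(0.147)² = 0.040409 kg m^2; centre at d = 0.389 m, so I = I_cm + Md² gives I = 0.040409 + (3.74)(0.389)² = 0.60635 kg m^2.
Thin disk: I_cm = (1/4)MR² = (1/4)(0.929)(0.5)² = 0.058063 kg m^2; centre at d = 0.857 m, so I = I_cm + Md² gives I = 0.058063 + (0.929)(0.857)² = 0.74037 kg m^2.
Total I = 0.60635 + 0.74037 = 1.3467 kg m^2.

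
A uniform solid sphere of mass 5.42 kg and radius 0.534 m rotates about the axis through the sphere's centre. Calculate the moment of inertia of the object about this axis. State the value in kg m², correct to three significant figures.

I_cm = (2/5)MR² = (2/5)(5.42)(0.534)² = 0.61822 kg m²; axis through the centre, so I = 0.61822 kg m².

0.618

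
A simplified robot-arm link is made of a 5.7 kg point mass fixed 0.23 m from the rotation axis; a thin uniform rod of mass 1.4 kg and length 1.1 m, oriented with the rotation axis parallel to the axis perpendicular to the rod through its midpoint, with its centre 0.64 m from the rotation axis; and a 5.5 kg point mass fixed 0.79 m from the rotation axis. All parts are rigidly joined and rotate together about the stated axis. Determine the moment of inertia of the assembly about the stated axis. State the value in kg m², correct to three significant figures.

4.45

Point mass: I_cm = 0; centre at d = 0.23 m, so the parallel axis theorem gives I = 0 + (5.7)(0.23)² = 0.30153 kg m².
Thin rod: I_cm = (1/12)ML² = (1/12)(1.4)(1.1)² = 0.14117 kg m²; centre at d = 0.64 m, so the parallel axis theorem gives I = 0.14117 + (1.4)(0.64)² = 0.71461 kg m².
Point mass: I_cm = 0; centre at d = 0.79 m, so the parallel axis theorem gives I = 0 + (5.5)(0.79)² = 3.4326 kg m².
Total I = 0.30153 + 0.71461 + 3.4326 = 4.4487 kg m².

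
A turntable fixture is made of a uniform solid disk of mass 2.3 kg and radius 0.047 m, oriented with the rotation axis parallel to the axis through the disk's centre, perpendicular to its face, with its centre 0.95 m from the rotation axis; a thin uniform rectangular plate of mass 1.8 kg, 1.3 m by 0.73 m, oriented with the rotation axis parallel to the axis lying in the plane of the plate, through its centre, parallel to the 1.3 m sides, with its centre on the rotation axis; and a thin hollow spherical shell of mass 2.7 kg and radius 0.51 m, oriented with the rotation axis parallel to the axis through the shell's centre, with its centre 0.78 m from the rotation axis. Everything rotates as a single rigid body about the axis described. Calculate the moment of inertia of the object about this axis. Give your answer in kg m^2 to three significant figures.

Solid disk: I_cm = (1/2)MR² = (1/2)(2.3)(0.047)² = 0.0025403 kg m^2; centre at d = 0.95 m, so I = I_cm + Md² gives I = 0.0025403 + (2.3)(0.95)² = 2.0783 kg m^2.
Rectangular plate: I_cm = (1/12)Mb² = (1/12)(1.8)(0.73)² = 0.079935 kg m^2; axis through the centre, so I = 0.079935 kg m^2.
Spherical shell: I_cm = (2/3)MR² = (2/3)(2.7)(0.51)² = 0.46818 kg m^2; centre at d = 0.78 m, so I = I_cm + Md² gives I = 0.46818 + (2.7)(0.78)² = 2.1109 kg m^2.
Total I = 2.0783 + 0.079935 + 2.1109 = 4.2691 kg m^2.

4.27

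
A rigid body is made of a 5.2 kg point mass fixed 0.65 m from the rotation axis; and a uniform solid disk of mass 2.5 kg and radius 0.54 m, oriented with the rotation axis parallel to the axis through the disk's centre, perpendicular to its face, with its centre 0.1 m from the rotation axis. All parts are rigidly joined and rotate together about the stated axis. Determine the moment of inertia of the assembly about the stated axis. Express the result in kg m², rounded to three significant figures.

Point mass: I_cm = 0; centre at d = 0.65 m, so I = I_cm + Md² gives I = 0 + (5.2)(0.65)² = 2.197 kg m².
Solid disk: I_cm = (1/2)MR² = (1/2)(2.5)(0.54)² = 0.3645 kg m²; centre at d = 0.1 m, so I = I_cm + Md² gives I = 0.3645 + (2.5)(0.1)² = 0.3895 kg m².
Total I = 2.197 + 0.3895 = 2.5865 kg m².

2.59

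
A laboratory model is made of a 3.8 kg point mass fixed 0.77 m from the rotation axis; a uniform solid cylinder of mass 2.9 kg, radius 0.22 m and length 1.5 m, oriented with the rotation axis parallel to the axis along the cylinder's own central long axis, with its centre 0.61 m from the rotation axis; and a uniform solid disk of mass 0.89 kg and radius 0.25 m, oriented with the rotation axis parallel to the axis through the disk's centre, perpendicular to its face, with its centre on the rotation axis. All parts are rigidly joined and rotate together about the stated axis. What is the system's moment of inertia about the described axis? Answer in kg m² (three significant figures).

3.43

Point mass: I_cm = 0; centre at d = 0.77 m, so I = I_cm + Md² gives I = 0 + (3.8)(0.77)² = 2.253 kg m².
Solid cylinder: I_cm = (1/2)MR² = (1/2)(2.9)(0.22)² = 0.07018 kg m²; centre at d = 0.61 m, so I = I_cm + Md² gives I = 0.07018 + (2.9)(0.61)² = 1.1493 kg m².
Solid disk: I_cm = (1/2)MR² = (1/2)(0.89)(0.25)² = 0.027813 kg m²; axis through the centre, so I = 0.027813 kg m².
Total I = 2.253 + 1.1493 + 0.027813 = 3.4301 kg m².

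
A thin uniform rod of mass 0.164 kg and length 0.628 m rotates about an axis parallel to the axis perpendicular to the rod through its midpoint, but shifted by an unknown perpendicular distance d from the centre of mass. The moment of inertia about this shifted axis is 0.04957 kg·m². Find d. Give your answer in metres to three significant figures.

About the centre-of-mass axis, I_cm = (1/12)ML² = (1/12)(0.164)(0.628)² = 0.0053899 kg·m².
Parallel axis theorem: I = I_cm + Md², so Md² = 0.04957 − 0.0053899 = 0.04418 kg·m².
d = √(0.04418 / 0.164) = 0.51903 m.

0.519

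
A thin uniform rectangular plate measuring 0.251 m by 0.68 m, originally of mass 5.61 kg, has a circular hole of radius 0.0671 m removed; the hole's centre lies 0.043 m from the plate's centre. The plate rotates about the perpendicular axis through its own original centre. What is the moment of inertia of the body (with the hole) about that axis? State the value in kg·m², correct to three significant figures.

Unpierced body about its centre: I₀ = (1/12)M(a²+b²) = (1/12)(5.61)[(0.251)² + (0.68)²] = 0.24562 kg·m².
The removed disk has mass m = M·πr²/(ab) = (5.61)·π(0.0671)²/(0.251·0.68) = 0.46492 kg (same uniform areal density).
Its moment of inertia about the rotation axis (parallel-axis theorem): I_hole = (1/2)mr² + md² = (1/2)(0.46492)(0.0671)² + (0.46492)(0.043)² = 0.0019063 kg·m².
Treating the hole as negative mass, I = I₀ − I_hole = 0.24562 − 0.0019063 = 0.24372 kg·m².

0.244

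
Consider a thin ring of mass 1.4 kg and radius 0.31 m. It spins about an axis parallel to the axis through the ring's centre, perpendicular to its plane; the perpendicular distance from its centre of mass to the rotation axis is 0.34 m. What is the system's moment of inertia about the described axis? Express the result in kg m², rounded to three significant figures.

I_cm = MR² = (1.4)(0.31)² = 0.13454 kg m²; centre at d = 0.34 m, so the parallel axis theorem gives I = 0.13454 + (1.4)(0.34)² = 0.29638 kg m².

0.296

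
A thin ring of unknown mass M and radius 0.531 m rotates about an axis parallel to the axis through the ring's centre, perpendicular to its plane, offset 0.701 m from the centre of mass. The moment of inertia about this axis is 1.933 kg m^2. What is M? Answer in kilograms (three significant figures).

I = I_cm + Md² = MR² + Md² = M·[1·(0.531)² + (0.701)²] = M·0.77336.
So M = 1.933 / 0.77336 = 2.4995 kg.

2.50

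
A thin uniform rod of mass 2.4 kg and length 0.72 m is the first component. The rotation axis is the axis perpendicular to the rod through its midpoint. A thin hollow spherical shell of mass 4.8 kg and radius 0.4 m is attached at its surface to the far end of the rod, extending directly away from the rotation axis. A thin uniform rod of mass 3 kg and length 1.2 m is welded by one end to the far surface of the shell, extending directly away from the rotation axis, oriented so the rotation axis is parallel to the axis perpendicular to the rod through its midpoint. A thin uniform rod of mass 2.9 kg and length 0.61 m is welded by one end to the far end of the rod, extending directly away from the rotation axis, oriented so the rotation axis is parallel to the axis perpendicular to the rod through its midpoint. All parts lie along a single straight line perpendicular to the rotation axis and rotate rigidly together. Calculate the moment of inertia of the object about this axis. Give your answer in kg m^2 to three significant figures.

33.7

Thin rod: I_cm = (1/12)ML² = (1/12)(2.4)(0.72)² = 0.10368 kg m^2; axis through the centre, so I = 0.10368 kg m^2.
Spherical shell: I_cm = (2/3)MR² = (2/3)(4.8)(0.4)² = 0.512 kg m^2; centre at d = 0.36 + 0.4 = 0.76 m, so I = I_cm + Md² gives I = 0.512 + (4.8)(0.76)² = 3.2845 kg m^2.
Thin rod: I_cm = (1/12)ML² = (1/12)(3)(1.2)² = 0.36 kg m^2; centre at d = 0.36 + 0.4 + 0.4 + 0.6 = 1.76 m, so I = I_cm + Md² gives I = 0.36 + (3)(1.76)² = 9.6528 kg m^2.
Thin rod: I_cm = (1/12)ML² = (1/12)(2.9)(0.61)² = 0.089924 kg m^2; centre at d = 0.36 + 0.4 + 0.4 + 0.6 + 0.6 + 0.305 = 2.665 m, so I = I_cm + Md² gives I = 0.089924 + (2.9)(2.665)² = 20.686 kg m^2.
Total I = 0.10368 + 3.2845 + 9.6528 + 20.686 = 33.727 kg m^2.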